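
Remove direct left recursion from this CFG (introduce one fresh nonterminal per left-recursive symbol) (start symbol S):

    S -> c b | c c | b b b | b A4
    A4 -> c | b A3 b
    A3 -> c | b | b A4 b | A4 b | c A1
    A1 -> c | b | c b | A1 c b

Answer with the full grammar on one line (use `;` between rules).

S -> c b | c c | b b b | b A4; A4 -> c | b A3 b; A3 -> c | b | b A4 b | A4 b | c A1; A1 -> c A1' | b A1' | c b A1'; A1' -> c b A1' | ε

A1 is directly left-recursive.
For A1: α = {c b}, β = {c, b, c b}. Rewrite as A1 → β A1' and A1' → α A1' | ε.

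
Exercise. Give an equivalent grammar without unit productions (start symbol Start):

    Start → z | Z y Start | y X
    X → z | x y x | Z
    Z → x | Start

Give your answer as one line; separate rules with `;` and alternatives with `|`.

Unit pairs: X ⇒* {Start, Z}; Z ⇒* {Start}.
For each unit pair (A, B), copy every non-unit production of B to A, then drop all unit productions.

Start → z | Z y Start | y X; X → x | z | Z y Start | y X | x y x; Z → x | z | Z y Start | y X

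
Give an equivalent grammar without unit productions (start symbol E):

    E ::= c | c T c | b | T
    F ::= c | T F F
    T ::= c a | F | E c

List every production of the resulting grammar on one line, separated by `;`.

Unit pairs: E ⇒* {F, T}; T ⇒* {F}.
For every A with A ⇒* B via unit rules, add B's non-unit alternatives to A; then delete every rule of the form X → Y.

E ::= c | c T c | b | T F F | c a | E c; F ::= c | T F F; T ::= c | T F F | c a | E c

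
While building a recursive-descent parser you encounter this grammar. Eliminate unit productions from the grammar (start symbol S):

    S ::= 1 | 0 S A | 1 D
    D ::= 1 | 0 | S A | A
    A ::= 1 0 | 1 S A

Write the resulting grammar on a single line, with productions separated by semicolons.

Unit pairs: D ⇒* {A}.
For each unit pair (A, B), copy every non-unit production of B to A, then drop all unit productions.

S ::= 1 | 0 S A | 1 D; D ::= 1 | 0 | S A | 1 0 | 1 S A; A ::= 1 0 | 1 S A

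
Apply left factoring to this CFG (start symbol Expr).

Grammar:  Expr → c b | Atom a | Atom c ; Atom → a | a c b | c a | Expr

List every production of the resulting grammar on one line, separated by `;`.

Expr has alternatives sharing prefix 'Atom': factor to Expr → Atom Expr1 with Expr1 → a | c.
Atom has alternatives sharing prefix 'a': factor to Atom → a Atom1 with Atom1 → ε | c b.

Expr → c b | Atom Expr1; Atom → c a | Expr | a Atom1; Expr1 → a | c; Atom1 → ε | c b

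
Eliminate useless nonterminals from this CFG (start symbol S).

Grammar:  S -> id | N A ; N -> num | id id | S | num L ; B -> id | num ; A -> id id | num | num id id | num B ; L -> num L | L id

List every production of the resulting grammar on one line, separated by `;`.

S -> id | N A; N -> num | id id | S; B -> id | num; A -> id id | num | num id id | num B

Generating nonterminals: {A, B, N, S}.
Reachable from S after that: {A, B, N, S}.
Removed useless symbols: {L} and every production mentioning them.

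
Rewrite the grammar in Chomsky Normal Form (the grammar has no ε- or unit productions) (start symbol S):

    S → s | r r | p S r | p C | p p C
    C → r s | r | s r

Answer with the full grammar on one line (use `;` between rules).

S → s | X1 X1 | X2 Y1 | X2 C | X2 Y2; C → X1 X3 | r | X3 X1; X1 → r; X2 → p; X3 → s; Y1 → S X1; Y2 → X2 C

Introduce a nonterminal for each terminal appearing in a rule of length ≥ 2: X1 → r, X2 → p, X3 → s.
Binarize each right-hand side of length ≥ 3 by chaining fresh nonterminals (Y1, Y2, …): affected rules were S → X2 S X1; S → X2 X2 C.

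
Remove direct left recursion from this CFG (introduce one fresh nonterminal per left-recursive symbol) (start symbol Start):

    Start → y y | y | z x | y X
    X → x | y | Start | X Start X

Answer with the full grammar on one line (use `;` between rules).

Start → y y | y | z x | y X; X → x X1 | y X1 | Start X1; X1 → Start X X1 | ε

Directly left-recursive nonterminal: X.
For X: α = {Start X}, β = {x, y, Start}. Rewrite as X → β X1 and X1 → α X1 | ε.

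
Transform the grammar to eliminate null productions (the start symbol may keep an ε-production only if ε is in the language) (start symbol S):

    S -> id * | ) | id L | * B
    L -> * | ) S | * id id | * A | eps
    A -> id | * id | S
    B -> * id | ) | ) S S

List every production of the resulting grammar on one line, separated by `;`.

S -> id * | ) | id L | id | * B; L -> * | ) S | * id id | * A; A -> id | * id | S; B -> * id | ) | ) S S

The nullable symbols are {L}.
ε ∉ L(G), so no ε-production is kept.
Expand every rule over subsets of its nullable positions: S → id L gives id L | id.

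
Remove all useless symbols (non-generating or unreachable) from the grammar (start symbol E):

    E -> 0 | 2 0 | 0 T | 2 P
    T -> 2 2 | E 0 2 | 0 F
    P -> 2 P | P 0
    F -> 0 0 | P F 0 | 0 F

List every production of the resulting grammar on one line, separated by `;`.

Generating nonterminals: {E, F, T}.
Reachable from E after that: {E, F, T}.
Removed useless symbols: {P} and every production mentioning them.

E -> 0 | 2 0 | 0 T; T -> 2 2 | E 0 2 | 0 F; F -> 0 0 | 0 F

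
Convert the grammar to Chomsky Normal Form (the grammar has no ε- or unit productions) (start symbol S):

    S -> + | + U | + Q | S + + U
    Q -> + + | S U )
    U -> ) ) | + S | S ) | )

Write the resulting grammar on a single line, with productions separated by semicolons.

Introduce a nonterminal for each terminal appearing in a rule of length ≥ 2: X1 → +, X2 → ).
Binarize each right-hand side of length ≥ 3 by chaining fresh nonterminals (Y1, Y2, …): affected rules were S → S X1 X1 U; Q → S U X2.

S -> + | X1 U | X1 Q | S Y1; Q -> X1 X1 | S Y3; U -> X2 X2 | X1 S | S X2 | ); X1 -> +; X2 -> ); Y1 -> X1 Y2; Y2 -> X1 U; Y3 -> U X2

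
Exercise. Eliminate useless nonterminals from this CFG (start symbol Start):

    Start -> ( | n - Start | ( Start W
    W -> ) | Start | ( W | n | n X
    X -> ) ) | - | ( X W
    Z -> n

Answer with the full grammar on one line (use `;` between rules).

Start -> ( | n - Start | ( Start W; W -> ) | Start | ( W | n | n X; X -> ) ) | - | ( X W

Generating nonterminals: {Start, W, X, Z}.
Reachable from Start after that: {Start, W, X}.
Removed useless symbols: {Z} and every production mentioning them.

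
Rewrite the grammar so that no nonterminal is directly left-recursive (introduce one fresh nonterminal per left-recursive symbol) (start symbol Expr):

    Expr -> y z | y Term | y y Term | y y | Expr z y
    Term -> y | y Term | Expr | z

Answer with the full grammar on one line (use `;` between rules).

Directly left-recursive nonterminal: Expr.
For Expr: α = {z y}, β = {y z, y Term, y y Term, y y}. Rewrite as Expr → β Expr1 and Expr1 → α Expr1 | ε.

Expr -> y z Expr1 | y Term Expr1 | y y Term Expr1 | y y Expr1; Term -> y | y Term | Expr | z; Expr1 -> z y Expr1 | epsilon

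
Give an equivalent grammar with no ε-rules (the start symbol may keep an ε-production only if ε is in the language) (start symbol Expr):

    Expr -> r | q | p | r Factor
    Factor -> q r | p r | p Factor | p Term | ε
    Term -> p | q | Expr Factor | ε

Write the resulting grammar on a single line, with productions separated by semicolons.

Nullable set = {Factor, Term}.
ε ∉ L(G), so no ε-production is kept.
Add the nullable-subset variants: Factor → p Factor gives p Factor | p. Term → Expr Factor gives Expr Factor | Expr.

Expr -> r | q | p | r Factor; Factor -> q r | p r | p Factor | p | p Term; Term -> p | q | Expr Factor | Expr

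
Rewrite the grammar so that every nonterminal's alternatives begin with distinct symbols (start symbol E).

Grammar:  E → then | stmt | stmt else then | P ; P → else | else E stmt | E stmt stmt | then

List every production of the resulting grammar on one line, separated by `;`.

E has alternatives sharing prefix 'stmt': factor to E → stmt E' with E' → ε | else then.
P has alternatives sharing prefix 'else': factor to P → else P' with P' → ε | E stmt.

E → then | P | stmt E'; P → E stmt stmt | then | else P'; E' → ε | else then; P' → ε | E stmt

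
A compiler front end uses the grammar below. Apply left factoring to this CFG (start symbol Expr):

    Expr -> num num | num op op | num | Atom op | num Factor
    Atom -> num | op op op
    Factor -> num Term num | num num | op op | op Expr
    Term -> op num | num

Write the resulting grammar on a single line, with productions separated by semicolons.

Expr has alternatives sharing prefix 'num': factor to Expr → num Expr1 with Expr1 → num | op op | ε | Factor.
Factor has alternatives sharing prefix 'num': factor to Factor → num Factor1 with Factor1 → Term num | num.
Factor has alternatives sharing prefix 'op': factor to Factor → op Factor2 with Factor2 → op | Expr.

Expr -> Atom op | num Expr1; Atom -> num | op op op; Factor -> num Factor1 | op Factor2; Term -> op num | num; Expr1 -> num | op op | ε | Factor; Factor1 -> Term num | num; Factor2 -> op | Expr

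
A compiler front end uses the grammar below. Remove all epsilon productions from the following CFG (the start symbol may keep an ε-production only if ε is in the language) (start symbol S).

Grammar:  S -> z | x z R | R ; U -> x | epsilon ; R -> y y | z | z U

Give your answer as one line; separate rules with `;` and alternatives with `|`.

Nullable nonterminals: {U}.
ε ∉ L(G), so no ε-production is kept.

S -> z | x z R | R; U -> x; R -> y y | z | z U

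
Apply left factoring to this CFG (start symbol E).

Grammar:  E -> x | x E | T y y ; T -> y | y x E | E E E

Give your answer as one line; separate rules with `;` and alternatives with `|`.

E has alternatives sharing prefix 'x': factor to E → x E' with E' → ε | E.
T has alternatives sharing prefix 'y': factor to T → y T' with T' → ε | x E.

E -> T y y | x E'; T -> E E E | y T'; E' -> ε | E; T' -> ε | x E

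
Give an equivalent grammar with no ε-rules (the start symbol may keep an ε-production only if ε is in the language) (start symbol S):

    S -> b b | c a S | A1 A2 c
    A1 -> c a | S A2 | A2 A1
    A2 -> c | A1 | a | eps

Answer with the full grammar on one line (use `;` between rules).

S -> b b | c a S | A1 A2 c | A1 c; A1 -> c a | S A2 | S | A2 A1; A2 -> c | A1 | a

Nullable set = {A2}.
ε ∉ L(G), so no ε-production is kept.
Add the nullable-subset variants: S → A1 A2 c gives A1 A2 c | A1 c. A1 → S A2 gives S A2 | S.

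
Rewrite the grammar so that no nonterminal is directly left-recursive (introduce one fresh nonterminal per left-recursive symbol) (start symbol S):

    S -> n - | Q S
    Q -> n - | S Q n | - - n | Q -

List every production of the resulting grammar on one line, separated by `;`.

S -> n - | Q S; Q -> n - Q' | S Q n Q' | - - n Q'; Q' -> - Q' | ε

Q is directly left-recursive.
For Q: α = {-}, β = {n -, S Q n, - - n}. Rewrite as Q → β Q' and Q' → α Q' | ε.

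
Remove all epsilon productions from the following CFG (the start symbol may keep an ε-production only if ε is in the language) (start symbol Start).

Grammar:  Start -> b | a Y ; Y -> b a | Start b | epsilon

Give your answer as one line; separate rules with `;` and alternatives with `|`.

Start -> b | a Y | a; Y -> b a | Start b

The nullable symbols are {Y}.
ε ∉ L(G), so no ε-production is kept.
Add the nullable-subset variants: Start → a Y gives a Y | a.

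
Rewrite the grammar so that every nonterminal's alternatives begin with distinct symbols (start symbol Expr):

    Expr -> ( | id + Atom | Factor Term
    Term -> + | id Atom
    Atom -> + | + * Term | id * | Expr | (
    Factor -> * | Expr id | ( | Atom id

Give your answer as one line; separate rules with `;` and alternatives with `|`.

Expr -> ( | id + Atom | Factor Term; Term -> + | id Atom; Atom -> id * | Expr | ( | + Atom1; Factor -> * | Expr id | ( | Atom id; Atom1 -> ε | * Term

Atom has alternatives sharing prefix '+': factor to Atom → + Atom1 with Atom1 → ε | * Term.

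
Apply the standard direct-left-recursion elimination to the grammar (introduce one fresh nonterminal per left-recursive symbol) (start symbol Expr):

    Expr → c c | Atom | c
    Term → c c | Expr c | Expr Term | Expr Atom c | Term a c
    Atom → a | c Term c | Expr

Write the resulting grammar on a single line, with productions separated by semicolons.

Expr → c c | Atom | c; Term → c c Term1 | Expr c Term1 | Expr Term Term1 | Expr Atom c Term1; Atom → a | c Term c | Expr; Term1 → a c Term1 | ε

Directly left-recursive nonterminal: Term.
For Term: α = {a c}, β = {c c, Expr c, Expr Term, Expr Atom c}. Rewrite as Term → β Term1 and Term1 → α Term1 | ε.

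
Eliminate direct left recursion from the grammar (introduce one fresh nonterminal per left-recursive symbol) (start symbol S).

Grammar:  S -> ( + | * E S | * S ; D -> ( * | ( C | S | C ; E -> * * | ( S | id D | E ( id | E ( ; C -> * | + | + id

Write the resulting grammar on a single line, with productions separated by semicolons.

S -> ( + | * E S | * S; D -> ( * | ( C | S | C; E -> * * E' | ( S E' | id D E'; C -> * | + | + id; E' -> ( id E' | ( E' | ε

E is directly left-recursive.
For E: α = {( id, (}, β = {* *, ( S, id D}. Rewrite as E → β E' and E' → α E' | ε.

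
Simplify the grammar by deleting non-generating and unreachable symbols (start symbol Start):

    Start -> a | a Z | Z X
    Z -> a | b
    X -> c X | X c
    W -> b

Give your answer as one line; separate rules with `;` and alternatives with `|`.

Start -> a | a Z; Z -> a | b

Generating nonterminals: {Start, W, Z}.
Reachable from Start after that: {Start, Z}.
Removed useless symbols: {W, X} and every production mentioning them.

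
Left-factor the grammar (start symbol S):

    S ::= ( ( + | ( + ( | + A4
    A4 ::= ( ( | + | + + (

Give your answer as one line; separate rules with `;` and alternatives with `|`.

S ::= + A4 | ( S'; A4 ::= ( ( | + A4'; S' ::= ( + | + (; A4' ::= eps | + (

S has alternatives sharing prefix '(': factor to S → ( S' with S' → ( + | + (.
A4 has alternatives sharing prefix '+': factor to A4 → + A4' with A4' → ε | + (.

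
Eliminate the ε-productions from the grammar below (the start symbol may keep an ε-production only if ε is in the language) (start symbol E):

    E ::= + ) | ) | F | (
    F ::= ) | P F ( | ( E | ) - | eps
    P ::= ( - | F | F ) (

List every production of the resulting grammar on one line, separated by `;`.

Nullable nonterminals: {E, F, P}.
ε ∈ L(G) since E is nullable, so keep E → ε.
For each production, add variants omitting each subset of nullable occurrences: F → P F ( gives P F ( | P ( | F ( | (. P → F ) ( gives F ) ( | ) (.

E ::= + ) | ) | F | ( | eps; F ::= ) | P F ( | P ( | F ( | ( | ( E | ) -; P ::= ( - | F | F ) ( | ) (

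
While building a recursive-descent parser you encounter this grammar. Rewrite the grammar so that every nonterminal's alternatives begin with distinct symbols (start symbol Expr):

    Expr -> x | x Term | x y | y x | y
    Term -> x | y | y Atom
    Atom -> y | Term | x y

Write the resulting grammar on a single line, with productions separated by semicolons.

Expr has alternatives sharing prefix 'x': factor to Expr → x Expr1 with Expr1 → ε | Term | y.
Expr has alternatives sharing prefix 'y': factor to Expr → y Expr2 with Expr2 → x | ε.
Term has alternatives sharing prefix 'y': factor to Term → y Term1 with Term1 → ε | Atom.

Expr -> x Expr1 | y Expr2; Term -> x | y Term1; Atom -> y | Term | x y; Expr1 -> epsilon | Term | y; Expr2 -> x | epsilon; Term1 -> epsilon | Atom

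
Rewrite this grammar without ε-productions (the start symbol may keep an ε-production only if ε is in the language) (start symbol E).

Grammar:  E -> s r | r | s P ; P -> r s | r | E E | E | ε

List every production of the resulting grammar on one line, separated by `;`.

The nullable symbols are {P}.
ε ∉ L(G), so no ε-production is kept.
Add the nullable-subset variants: E → s P gives s P | s.

E -> s r | r | s P | s; P -> r s | r | E E | E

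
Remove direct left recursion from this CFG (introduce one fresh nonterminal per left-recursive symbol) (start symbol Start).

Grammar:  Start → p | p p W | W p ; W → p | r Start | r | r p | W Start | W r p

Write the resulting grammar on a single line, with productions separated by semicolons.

Start → p | p p W | W p; W → p W1 | r Start W1 | r W1 | r p W1; W1 → Start W1 | r p W1 | eps

Left recursion appears on W.
For W: α = {Start, r p}, β = {p, r Start, r, r p}. Rewrite as W → β W1 and W1 → α W1 | ε.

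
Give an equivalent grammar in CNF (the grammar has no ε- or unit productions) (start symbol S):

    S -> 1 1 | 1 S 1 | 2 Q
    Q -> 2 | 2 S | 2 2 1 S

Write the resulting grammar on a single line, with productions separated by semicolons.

Introduce a nonterminal for each terminal appearing in a rule of length ≥ 2: X1 → 1, X2 → 2.
Binarize each right-hand side of length ≥ 3 by chaining fresh nonterminals (Y1, Y2, …): affected rules were S → X1 S X1; Q → X2 X2 X1 S.

S -> X1 X1 | X1 Y1 | X2 Q; Q -> 2 | X2 S | X2 Y2; X1 -> 1; X2 -> 2; Y1 -> S X1; Y2 -> X2 Y3; Y3 -> X1 S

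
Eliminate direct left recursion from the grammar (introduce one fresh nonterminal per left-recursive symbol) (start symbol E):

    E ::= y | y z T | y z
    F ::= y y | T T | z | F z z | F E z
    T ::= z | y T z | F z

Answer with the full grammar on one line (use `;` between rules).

F is directly left-recursive.
For F: α = {z z, E z}, β = {y y, T T, z}. Rewrite as F → β F' and F' → α F' | ε.

E ::= y | y z T | y z; F ::= y y F' | T T F' | z F'; T ::= z | y T z | F z; F' ::= z z F' | E z F' | ε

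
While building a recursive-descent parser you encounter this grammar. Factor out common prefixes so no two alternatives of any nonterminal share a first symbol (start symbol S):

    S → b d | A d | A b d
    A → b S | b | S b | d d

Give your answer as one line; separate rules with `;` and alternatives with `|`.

S has alternatives sharing prefix 'A': factor to S → A S' with S' → d | b d.
A has alternatives sharing prefix 'b': factor to A → b A' with A' → S | ε.

S → b d | A S'; A → S b | d d | b A'; S' → d | b d; A' → S | ε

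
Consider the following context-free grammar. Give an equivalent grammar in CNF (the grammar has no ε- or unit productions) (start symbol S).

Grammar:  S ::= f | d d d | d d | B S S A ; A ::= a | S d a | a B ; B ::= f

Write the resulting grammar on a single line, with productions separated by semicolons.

Introduce a nonterminal for each terminal appearing in a rule of length ≥ 2: X1 → d, X2 → a.
Binarize each right-hand side of length ≥ 3 by chaining fresh nonterminals (Y1, Y2, …): affected rules were S → X1 X1 X1; S → B S S A; A → S X1 X2.

S ::= f | X1 Y1 | X1 X1 | B Y2; A ::= a | S Y4 | X2 B; B ::= f; X1 ::= d; X2 ::= a; Y1 ::= X1 X1; Y2 ::= S Y3; Y3 ::= S A; Y4 ::= X1 X2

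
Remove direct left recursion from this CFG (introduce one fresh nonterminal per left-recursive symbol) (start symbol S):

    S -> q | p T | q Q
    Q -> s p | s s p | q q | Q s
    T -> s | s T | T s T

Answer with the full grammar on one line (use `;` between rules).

S -> q | p T | q Q; Q -> s p Q' | s s p Q' | q q Q'; T -> s T' | s T T'; Q' -> s Q' | ε; T' -> s T T' | ε

Directly left-recursive nonterminals: Q, T.
For Q: α = {s}, β = {s p, s s p, q q}. Rewrite as Q → β Q' and Q' → α Q' | ε.
For T: α = {s T}, β = {s, s T}. Rewrite as T → β T' and T' → α T' | ε.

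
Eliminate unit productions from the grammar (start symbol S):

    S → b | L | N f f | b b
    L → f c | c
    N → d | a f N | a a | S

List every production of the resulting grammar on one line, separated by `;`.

Unit pairs: N ⇒* {L, S}; S ⇒* {L}.
For every A with A ⇒* B via unit rules, add B's non-unit alternatives to A; then delete every rule of the form X → Y.

S → f c | c | b | N f f | b b; L → f c | c; N → f c | c | b | N f f | b b | d | a f N | a a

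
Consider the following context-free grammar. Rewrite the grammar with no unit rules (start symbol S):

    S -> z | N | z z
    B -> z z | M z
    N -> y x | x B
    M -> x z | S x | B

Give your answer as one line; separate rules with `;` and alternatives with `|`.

Unit pairs: M ⇒* {B}; S ⇒* {N}.
For every A with A ⇒* B via unit rules, add B's non-unit alternatives to A; then delete every rule of the form X → Y.

S -> z | z z | y x | x B; B -> z z | M z; N -> y x | x B; M -> z z | M z | x z | S x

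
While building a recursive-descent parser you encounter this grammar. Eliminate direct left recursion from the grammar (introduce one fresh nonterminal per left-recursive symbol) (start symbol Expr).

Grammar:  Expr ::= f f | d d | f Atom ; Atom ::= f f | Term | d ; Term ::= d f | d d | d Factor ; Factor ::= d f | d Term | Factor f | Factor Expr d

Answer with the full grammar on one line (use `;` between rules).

Directly left-recursive nonterminal: Factor.
For Factor: α = {f, Expr d}, β = {d f, d Term}. Rewrite as Factor → β Factor1 and Factor1 → α Factor1 | ε.

Expr ::= f f | d d | f Atom; Atom ::= f f | Term | d; Term ::= d f | d d | d Factor; Factor ::= d f Factor1 | d Term Factor1; Factor1 ::= f Factor1 | Expr d Factor1 | epsilon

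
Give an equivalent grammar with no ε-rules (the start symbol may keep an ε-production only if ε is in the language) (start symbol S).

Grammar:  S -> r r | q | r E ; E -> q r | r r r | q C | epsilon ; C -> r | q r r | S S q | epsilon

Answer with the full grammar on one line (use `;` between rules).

S -> r r | q | r E | r; E -> q r | r r r | q C | q; C -> r | q r r | S S q

Nullable nonterminals: {C, E}.
ε ∉ L(G), so no ε-production is kept.
For each production, add variants omitting each subset of nullable occurrences: S → r E gives r E | r. E → q C gives q C | q.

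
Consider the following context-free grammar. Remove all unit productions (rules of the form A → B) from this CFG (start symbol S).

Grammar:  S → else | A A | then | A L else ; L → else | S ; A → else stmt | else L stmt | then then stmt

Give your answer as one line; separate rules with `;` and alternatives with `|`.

Unit pairs: L ⇒* {S}.
For every A with A ⇒* B via unit rules, add B's non-unit alternatives to A; then delete every rule of the form X → Y.

S → else | A A | then | A L else; L → else | A A | then | A L else; A → else stmt | else L stmt | then then stmt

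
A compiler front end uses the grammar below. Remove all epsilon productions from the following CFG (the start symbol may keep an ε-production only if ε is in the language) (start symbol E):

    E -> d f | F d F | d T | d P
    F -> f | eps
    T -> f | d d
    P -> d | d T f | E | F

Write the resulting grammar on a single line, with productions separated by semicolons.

E -> d f | F d F | F d | d F | d | d T | d P; F -> f; T -> f | d d; P -> d | d T f | E | F

Nullable set = {F, P}.
ε ∉ L(G), so no ε-production is kept.
Expand every rule over subsets of its nullable positions: E → F d F gives F d F | F d | d F | d.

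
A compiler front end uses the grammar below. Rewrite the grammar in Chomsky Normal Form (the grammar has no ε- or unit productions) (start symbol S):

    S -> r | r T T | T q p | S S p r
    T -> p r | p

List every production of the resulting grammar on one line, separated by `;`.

S -> r | X1 Y1 | T Y2 | S Y3; T -> X3 X1 | p; X1 -> r; X2 -> q; X3 -> p; Y1 -> T T; Y2 -> X2 X3; Y3 -> S Y4; Y4 -> X3 X1

Introduce a nonterminal for each terminal appearing in a rule of length ≥ 2: X1 → r, X2 → q, X3 → p.
Binarize each right-hand side of length ≥ 3 by chaining fresh nonterminals (Y1, Y2, …): affected rules were S → X1 T T; S → T X2 X3; S → S S X3 X1.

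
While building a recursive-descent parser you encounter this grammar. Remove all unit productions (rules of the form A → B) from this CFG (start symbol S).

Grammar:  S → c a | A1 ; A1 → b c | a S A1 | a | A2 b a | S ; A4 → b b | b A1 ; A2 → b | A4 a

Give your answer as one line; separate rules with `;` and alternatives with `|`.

Unit pairs: A1 ⇒* {S}; S ⇒* {A1}.
For every A with A ⇒* B via unit rules, add B's non-unit alternatives to A; then delete every rule of the form X → Y.

S → b c | a S A1 | a | A2 b a | c a; A1 → b c | a S A1 | a | A2 b a | c a; A4 → b b | b A1; A2 → b | A4 a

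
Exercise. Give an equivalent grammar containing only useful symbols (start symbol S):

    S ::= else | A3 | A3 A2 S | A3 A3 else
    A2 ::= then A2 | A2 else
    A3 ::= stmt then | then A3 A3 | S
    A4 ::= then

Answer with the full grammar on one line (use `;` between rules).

Generating nonterminals: {A3, A4, S}.
Reachable from S after that: {A3, S}.
Removed useless symbols: {A2, A4} and every production mentioning them.

S ::= else | A3 | A3 A3 else; A3 ::= stmt then | then A3 A3 | S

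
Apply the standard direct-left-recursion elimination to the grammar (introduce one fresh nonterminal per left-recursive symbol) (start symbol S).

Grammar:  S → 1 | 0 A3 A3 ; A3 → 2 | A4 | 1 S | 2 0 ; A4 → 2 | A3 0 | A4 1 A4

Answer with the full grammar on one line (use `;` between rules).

A4 is directly left-recursive.
For A4: α = {1 A4}, β = {2, A3 0}. Rewrite as A4 → β A4' and A4' → α A4' | ε.

S → 1 | 0 A3 A3; A3 → 2 | A4 | 1 S | 2 0; A4 → 2 A4' | A3 0 A4'; A4' → 1 A4 A4' | ε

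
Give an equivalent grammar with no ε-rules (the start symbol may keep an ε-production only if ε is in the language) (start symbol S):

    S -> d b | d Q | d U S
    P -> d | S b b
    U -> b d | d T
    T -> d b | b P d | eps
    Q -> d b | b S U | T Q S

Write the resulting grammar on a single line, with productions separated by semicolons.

Nullable set = {T}.
ε ∉ L(G), so no ε-production is kept.
Expand every rule over subsets of its nullable positions: U → d T gives d T | d. Q → T Q S gives T Q S | Q S.

S -> d b | d Q | d U S; P -> d | S b b; U -> b d | d T | d; T -> d b | b P d; Q -> d b | b S U | T Q S | Q S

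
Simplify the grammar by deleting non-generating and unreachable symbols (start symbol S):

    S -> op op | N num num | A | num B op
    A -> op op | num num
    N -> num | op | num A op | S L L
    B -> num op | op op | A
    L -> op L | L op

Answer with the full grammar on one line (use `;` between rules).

Generating nonterminals: {A, B, N, S}.
Reachable from S after that: {A, B, N, S}.
Removed useless symbols: {L} and every production mentioning them.

S -> op op | N num num | A | num B op; A -> op op | num num; N -> num | op | num A op; B -> num op | op op | A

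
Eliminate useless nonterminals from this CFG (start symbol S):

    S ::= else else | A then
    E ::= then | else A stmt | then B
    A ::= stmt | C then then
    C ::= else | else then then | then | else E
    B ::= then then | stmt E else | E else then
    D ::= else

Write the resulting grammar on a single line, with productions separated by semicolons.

S ::= else else | A then; E ::= then | else A stmt | then B; A ::= stmt | C then then; C ::= else | else then then | then | else E; B ::= then then | stmt E else | E else then

Generating nonterminals: {A, B, C, D, E, S}.
Reachable from S after that: {A, B, C, E, S}.
Removed useless symbols: {D} and every production mentioning them.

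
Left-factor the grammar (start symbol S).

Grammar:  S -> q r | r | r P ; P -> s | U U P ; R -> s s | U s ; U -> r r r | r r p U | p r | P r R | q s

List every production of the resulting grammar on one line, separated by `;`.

S -> q r | r S'; P -> s | U U P; R -> s s | U s; U -> p r | P r R | q s | r r U'; S' -> ε | P; U' -> r | p U

S has alternatives sharing prefix 'r': factor to S → r S' with S' → ε | P.
U has alternatives sharing prefix 'r r': factor to U → r r U' with U' → r | p U.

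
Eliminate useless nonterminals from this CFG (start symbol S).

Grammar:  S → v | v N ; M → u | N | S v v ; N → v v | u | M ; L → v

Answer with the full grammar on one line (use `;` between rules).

Generating nonterminals: {L, M, N, S}.
Reachable from S after that: {M, N, S}.
Removed useless symbols: {L} and every production mentioning them.

S → v | v N; M → u | N | S v v; N → v v | u | M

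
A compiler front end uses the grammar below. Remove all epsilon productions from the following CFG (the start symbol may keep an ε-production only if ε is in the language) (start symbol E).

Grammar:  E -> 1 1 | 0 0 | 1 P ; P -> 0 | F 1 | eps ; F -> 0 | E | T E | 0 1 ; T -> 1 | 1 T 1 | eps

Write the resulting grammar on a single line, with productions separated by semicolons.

The nullable symbols are {P, T}.
ε ∉ L(G), so no ε-production is kept.
For each production, add variants omitting each subset of nullable occurrences: E → 1 P gives 1 P | 1. T → 1 T 1 gives 1 T 1 | 1 1.

E -> 1 1 | 0 0 | 1 P | 1; P -> 0 | F 1; F -> 0 | E | T E | 0 1; T -> 1 | 1 T 1 | 1 1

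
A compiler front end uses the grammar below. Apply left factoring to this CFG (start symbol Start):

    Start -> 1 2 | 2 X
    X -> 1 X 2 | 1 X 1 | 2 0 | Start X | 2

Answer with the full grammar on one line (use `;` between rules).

Start -> 1 2 | 2 X; X -> Start X | 1 X X1 | 2 X2; X1 -> 2 | 1; X2 -> 0 | ε

X has alternatives sharing prefix '1 X': factor to X → 1 X X1 with X1 → 2 | 1.
X has alternatives sharing prefix '2': factor to X → 2 X2 with X2 → 0 | ε.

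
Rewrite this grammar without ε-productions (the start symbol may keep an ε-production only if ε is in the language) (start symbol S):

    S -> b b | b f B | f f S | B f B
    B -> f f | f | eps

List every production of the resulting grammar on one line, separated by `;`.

Nullable set = {B}.
ε ∉ L(G), so no ε-production is kept.
Add the nullable-subset variants: S → b f B gives b f B | b f. S → B f B gives B f B | B f | f B | f.

S -> b b | b f B | b f | f f S | B f B | B f | f B | f; B -> f f | f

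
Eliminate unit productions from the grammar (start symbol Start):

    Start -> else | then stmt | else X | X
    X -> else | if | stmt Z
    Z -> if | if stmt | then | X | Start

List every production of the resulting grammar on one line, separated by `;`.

Unit pairs: Start ⇒* {X}; Z ⇒* {Start, X}.
For each unit pair (A, B), copy every non-unit production of B to A, then drop all unit productions.

Start -> else | then stmt | else X | if | stmt Z; X -> else | if | stmt Z; Z -> if | if stmt | then | else | then stmt | else X | stmt Z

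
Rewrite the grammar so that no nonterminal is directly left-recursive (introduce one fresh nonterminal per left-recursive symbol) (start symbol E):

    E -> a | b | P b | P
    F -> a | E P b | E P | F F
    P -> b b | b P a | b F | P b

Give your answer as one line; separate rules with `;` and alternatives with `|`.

Directly left-recursive nonterminals: F, P.
For F: α = {F}, β = {a, E P b, E P}. Rewrite as F → β F' and F' → α F' | ε.
For P: α = {b}, β = {b b, b P a, b F}. Rewrite as P → β P' and P' → α P' | ε.

E -> a | b | P b | P; F -> a F' | E P b F' | E P F'; P -> b b P' | b P a P' | b F P'; F' -> F F' | eps; P' -> b P' | eps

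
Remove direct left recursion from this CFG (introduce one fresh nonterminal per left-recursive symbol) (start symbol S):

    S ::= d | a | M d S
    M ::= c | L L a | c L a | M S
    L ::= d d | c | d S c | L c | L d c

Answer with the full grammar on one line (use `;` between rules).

Left recursion appears on M, L.
For M: α = {S}, β = {c, L L a, c L a}. Rewrite as M → β M' and M' → α M' | ε.
For L: α = {c, d c}, β = {d d, c, d S c}. Rewrite as L → β L' and L' → α L' | ε.

S ::= d | a | M d S; M ::= c M' | L L a M' | c L a M'; L ::= d d L' | c L' | d S c L'; M' ::= S M' | ε; L' ::= c L' | d c L' | ε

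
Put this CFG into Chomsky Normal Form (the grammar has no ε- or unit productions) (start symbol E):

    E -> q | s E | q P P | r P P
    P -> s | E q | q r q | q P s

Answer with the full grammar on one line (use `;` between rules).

E -> q | X1 E | X2 Y1 | X3 Y2; P -> s | E X2 | X2 Y3 | X2 Y4; X1 -> s; X2 -> q; X3 -> r; Y1 -> P P; Y2 -> P P; Y3 -> X3 X2; Y4 -> P X1

Introduce a nonterminal for each terminal appearing in a rule of length ≥ 2: X1 → s, X2 → q, X3 → r.
Binarize each right-hand side of length ≥ 3 by chaining fresh nonterminals (Y1, Y2, …): affected rules were E → X2 P P; E → X3 P P; P → X2 X3 X2; P → X2 P X1.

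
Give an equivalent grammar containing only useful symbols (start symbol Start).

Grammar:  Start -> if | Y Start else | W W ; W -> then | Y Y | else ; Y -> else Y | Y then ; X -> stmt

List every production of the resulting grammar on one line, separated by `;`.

Start -> if | W W; W -> then | else

Generating nonterminals: {Start, W, X}.
Reachable from Start after that: {Start, W}.
Removed useless symbols: {X, Y} and every production mentioning them.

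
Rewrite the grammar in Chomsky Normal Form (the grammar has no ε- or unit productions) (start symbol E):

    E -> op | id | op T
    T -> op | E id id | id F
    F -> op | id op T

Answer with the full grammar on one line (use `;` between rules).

Introduce a nonterminal for each terminal appearing in a rule of length ≥ 2: X1 → op, X2 → id.
Binarize each right-hand side of length ≥ 3 by chaining fresh nonterminals (Y1, Y2, …): affected rules were T → E X2 X2; F → X2 X1 T.

E -> op | id | X1 T; T -> op | E Y1 | X2 F; F -> op | X2 Y2; X1 -> op; X2 -> id; Y1 -> X2 X2; Y2 -> X1 T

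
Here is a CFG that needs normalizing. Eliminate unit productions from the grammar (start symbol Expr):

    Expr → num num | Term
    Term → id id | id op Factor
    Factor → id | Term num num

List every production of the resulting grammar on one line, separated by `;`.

Unit pairs: Expr ⇒* {Term}.
For each unit pair (A, B), copy every non-unit production of B to A, then drop all unit productions.

Expr → id id | id op Factor | num num; Term → id id | id op Factor; Factor → id | Term num num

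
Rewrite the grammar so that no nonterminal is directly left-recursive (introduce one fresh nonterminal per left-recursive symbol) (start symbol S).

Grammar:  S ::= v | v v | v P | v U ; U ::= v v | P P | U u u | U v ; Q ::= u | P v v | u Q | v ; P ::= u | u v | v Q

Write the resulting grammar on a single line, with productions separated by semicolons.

S ::= v | v v | v P | v U; U ::= v v U' | P P U'; Q ::= u | P v v | u Q | v; P ::= u | u v | v Q; U' ::= u u U' | v U' | ε

Left recursion appears on U.
For U: α = {u u, v}, β = {v v, P P}. Rewrite as U → β U' and U' → α U' | ε.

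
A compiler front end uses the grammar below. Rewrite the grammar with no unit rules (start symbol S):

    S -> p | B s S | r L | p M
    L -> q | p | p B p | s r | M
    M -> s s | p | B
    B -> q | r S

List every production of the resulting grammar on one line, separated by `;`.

S -> p | B s S | r L | p M; L -> q | p | p B p | s r | r S | s s; M -> q | r S | s s | p; B -> q | r S

Unit pairs: L ⇒* {B, M}; M ⇒* {B}.
For each unit pair (A, B), copy every non-unit production of B to A, then drop all unit productions.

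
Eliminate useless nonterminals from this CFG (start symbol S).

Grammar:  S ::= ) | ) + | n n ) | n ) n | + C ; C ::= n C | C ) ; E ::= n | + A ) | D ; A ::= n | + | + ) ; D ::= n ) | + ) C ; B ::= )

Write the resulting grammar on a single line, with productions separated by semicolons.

Generating nonterminals: {A, B, D, E, S}.
Reachable from S after that: {S}.
Removed useless symbols: {A, B, C, D, E} and every production mentioning them.

S ::= ) | ) + | n n ) | n ) n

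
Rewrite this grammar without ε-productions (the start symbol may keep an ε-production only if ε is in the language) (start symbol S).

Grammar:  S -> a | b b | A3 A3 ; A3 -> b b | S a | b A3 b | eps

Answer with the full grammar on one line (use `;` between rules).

The nullable symbols are {A3, S}.
ε ∈ L(G) since S is nullable, so keep S → ε.
For each production, add variants omitting each subset of nullable occurrences: S → A3 A3 gives A3 A3 | A3. A3 → S a gives S a | a.

S -> a | b b | A3 A3 | A3 | ε; A3 -> b b | S a | a | b A3 b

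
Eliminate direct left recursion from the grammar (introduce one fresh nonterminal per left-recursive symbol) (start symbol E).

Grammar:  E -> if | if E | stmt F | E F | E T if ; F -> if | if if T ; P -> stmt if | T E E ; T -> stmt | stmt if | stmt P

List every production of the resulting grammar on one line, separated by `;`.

Left recursion appears on E.
For E: α = {F, T if}, β = {if, if E, stmt F}. Rewrite as E → β E' and E' → α E' | ε.

E -> if E' | if E E' | stmt F E'; F -> if | if if T; P -> stmt if | T E E; T -> stmt | stmt if | stmt P; E' -> F E' | T if E' | eps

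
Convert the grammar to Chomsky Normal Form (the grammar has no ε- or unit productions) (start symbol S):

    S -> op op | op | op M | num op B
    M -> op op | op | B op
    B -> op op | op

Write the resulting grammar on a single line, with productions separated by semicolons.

Introduce a nonterminal for each terminal appearing in a rule of length ≥ 2: X1 → op, X2 → num.
Binarize each right-hand side of length ≥ 3 by chaining fresh nonterminals (Y1, Y2, …): affected rules were S → X2 X1 B.

S -> X1 X1 | op | X1 M | X2 Y1; M -> X1 X1 | op | B X1; B -> X1 X1 | op; X1 -> op; X2 -> num; Y1 -> X1 B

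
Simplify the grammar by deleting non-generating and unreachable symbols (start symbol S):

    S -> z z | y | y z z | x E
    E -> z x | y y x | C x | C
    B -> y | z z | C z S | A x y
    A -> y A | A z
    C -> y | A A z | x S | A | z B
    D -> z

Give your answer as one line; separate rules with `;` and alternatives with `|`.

S -> z z | y | y z z | x E; E -> z x | y y x | C x | C; B -> y | z z | C z S; C -> y | x S | z B

Generating nonterminals: {B, C, D, E, S}.
Reachable from S after that: {B, C, E, S}.
Removed useless symbols: {A, D} and every production mentioning them.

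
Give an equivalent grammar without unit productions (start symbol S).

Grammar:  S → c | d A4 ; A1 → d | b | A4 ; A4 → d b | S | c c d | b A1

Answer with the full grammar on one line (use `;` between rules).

Unit pairs: A1 ⇒* {A4, S}; A4 ⇒* {S}.
Replace each nonterminal's rules with the union of the non-unit rules of every nonterminal it unit-derives.

S → c | d A4; A1 → d b | c c d | b A1 | d | b | c | d A4; A4 → d b | c c d | b A1 | c | d A4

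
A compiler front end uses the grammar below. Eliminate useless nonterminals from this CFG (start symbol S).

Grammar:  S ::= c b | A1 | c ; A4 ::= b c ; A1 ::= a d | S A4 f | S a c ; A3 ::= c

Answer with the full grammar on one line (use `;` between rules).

S ::= c b | A1 | c; A4 ::= b c; A1 ::= a d | S A4 f | S a c

Generating nonterminals: {A1, A3, A4, S}.
Reachable from S after that: {A1, A4, S}.
Removed useless symbols: {A3} and every production mentioning them.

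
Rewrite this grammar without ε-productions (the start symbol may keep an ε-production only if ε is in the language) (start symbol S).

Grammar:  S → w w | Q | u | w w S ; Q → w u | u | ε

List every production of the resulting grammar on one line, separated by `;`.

S → w w | Q | u | w w S | ε; Q → w u | u

Nullable nonterminals: {Q, S}.
ε ∈ L(G) since S is nullable, so keep S → ε.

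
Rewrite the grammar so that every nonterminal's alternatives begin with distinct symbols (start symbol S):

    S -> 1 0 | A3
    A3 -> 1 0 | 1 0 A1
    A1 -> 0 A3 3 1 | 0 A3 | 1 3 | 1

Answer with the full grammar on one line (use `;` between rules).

A3 has alternatives sharing prefix '1 0': factor to A3 → 1 0 A3' with A3' → ε | A1.
A1 has alternatives sharing prefix '0 A3': factor to A1 → 0 A3 A1' with A1' → 3 1 | ε.
A1 has alternatives sharing prefix '1': factor to A1 → 1 A1'' with A1'' → 3 | ε.

S -> 1 0 | A3; A3 -> 1 0 A3'; A1 -> 0 A3 A1' | 1 A1''; A3' -> ε | A1; A1' -> 3 1 | ε; A1'' -> 3 | ε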